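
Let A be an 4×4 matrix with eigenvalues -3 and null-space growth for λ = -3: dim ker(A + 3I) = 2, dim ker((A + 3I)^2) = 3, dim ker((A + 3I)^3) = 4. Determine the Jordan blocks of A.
Jordan blocks: (-3, 3), (-3, 1)

λ = -3: successive nullity increments [2, 1, 1] count blocks of size ≥ k; block sizes are [3, 1].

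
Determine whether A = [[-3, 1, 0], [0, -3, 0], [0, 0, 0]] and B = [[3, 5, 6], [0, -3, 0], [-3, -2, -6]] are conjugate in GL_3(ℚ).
Yes.

Two matrices over a field are similar if and only if they have the same invariant factors.

Both A and B have characteristic polynomial x(x + 3)^2 and minimal polynomial x(x + 3)^2. Computing further, both have invariant factors x(x + 3)^2. Hence A and B are similar.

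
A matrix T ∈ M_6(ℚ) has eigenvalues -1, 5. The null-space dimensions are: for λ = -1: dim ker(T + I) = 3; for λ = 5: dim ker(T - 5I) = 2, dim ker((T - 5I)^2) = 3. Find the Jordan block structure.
λ = -1: successive nullity increments [3] count blocks of size ≥ k; block sizes are [1, 1, 1].
λ = 5: successive nullity increments [2, 1] count blocks of size ≥ k; block sizes are [2, 1].

Jordan blocks: (-1, 1), (-1, 1), (-1, 1), (5, 2), (5, 1)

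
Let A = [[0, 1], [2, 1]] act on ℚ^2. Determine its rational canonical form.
The invariant factors of A (the non-unit diagonal entries of the Smith normal form of xI - A over ℚ[x]) are (x - 2)(x + 1), each dividing the next. The characteristic polynomial is their product, (x - 2)(x + 1).

The rational canonical form is the block-diagonal matrix of companion matrices C(f_i):
R = [[0, 2], [1, 1]].

R = [[0, 2], [1, 1]]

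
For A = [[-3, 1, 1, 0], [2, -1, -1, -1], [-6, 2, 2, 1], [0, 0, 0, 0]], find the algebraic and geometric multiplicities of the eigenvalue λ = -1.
The characteristic polynomial is x^2(x + 1)^2, so the factor x + 1 appears with exponent 2: the algebraic multiplicity is 2.

rank(A + I) = 3, so the eigenspace has dimension 4 - 3 = 1: the geometric multiplicity is 1.

Since 1 < 2, A is not diagonalizable.

algebraic multiplicity 2, geometric multiplicity 1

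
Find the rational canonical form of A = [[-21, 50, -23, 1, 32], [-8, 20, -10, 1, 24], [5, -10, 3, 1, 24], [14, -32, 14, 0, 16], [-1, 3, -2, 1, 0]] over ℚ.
The invariant factors of A (the non-unit diagonal entries of the Smith normal form of xI - A over ℚ[x]) are x^2 - 2x - 4, (x + 2)(x^2 - 2x - 4), each dividing the next. The characteristic polynomial is their product, (x + 2)(x^2 - 2x - 4)^2.

The rational canonical form is the block-diagonal matrix of companion matrices C(f_i):
R = [[0, 4, 0, 0, 0], [1, 2, 0, 0, 0], [0, 0, 0, 0, 8], [0, 0, 1, 0, 8], [0, 0, 0, 1, 0]].

Note the characteristic polynomial does not split into linear factors over ℚ, so A has no Jordan form over ℚ; the rational canonical form exists over any field.

R = [[0, 4, 0, 0, 0], [1, 2, 0, 0, 0], [0, 0, 0, 0, 8], [0, 0, 1, 0, 8], [0, 0, 0, 1, 0]]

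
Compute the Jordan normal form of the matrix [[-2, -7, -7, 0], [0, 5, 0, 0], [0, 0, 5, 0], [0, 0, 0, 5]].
The characteristic polynomial is det(xI - A) = (x - 5)^3(x + 2), so the eigenvalues are -2 (algebraic multiplicity 1), 5 (algebraic multiplicity 3).

For λ = -2: algebraic multiplicity 1 gives one 1×1 block.

For λ = 5: rank(A - 5I) = 1. The eigenspace has dimension 4 - 1 = 3, so there are 3 Jordan blocks; the rank sequence gives block sizes [1, 1, 1].

Assembling the blocks gives the Jordan form J above.

J = [[-2, 0, 0, 0], [0, 5, 0, 0], [0, 0, 5, 0], [0, 0, 0, 5]]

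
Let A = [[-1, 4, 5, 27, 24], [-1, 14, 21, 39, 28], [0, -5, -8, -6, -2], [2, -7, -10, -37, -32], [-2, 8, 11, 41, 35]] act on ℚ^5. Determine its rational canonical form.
R = [[0, 0, 0, 0, 0], [1, 0, 0, 0, 15], [0, 1, 0, 0, 4], [0, 0, 1, 0, -3], [0, 0, 0, 1, 3]]

The invariant factors of A (the non-unit diagonal entries of the Smith normal form of xI - A over ℚ[x]) are x(x - 3)(x^3 + 3x + 5), each dividing the next. The characteristic polynomial is their product, x(x - 3)(x^3 + 3x + 5).

The rational canonical form is the block-diagonal matrix of companion matrices C(f_i):
R = [[0, 0, 0, 0, 0], [1, 0, 0, 0, 15], [0, 1, 0, 0, 4], [0, 0, 1, 0, -3], [0, 0, 0, 1, 3]].

Note the characteristic polynomial does not split into linear factors over ℚ, so A has no Jordan form over ℚ; the rational canonical form exists over any field.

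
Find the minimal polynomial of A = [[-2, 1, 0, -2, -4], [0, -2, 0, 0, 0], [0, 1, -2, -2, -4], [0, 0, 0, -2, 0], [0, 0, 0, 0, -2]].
m_A(x) = (x + 2)^2

The characteristic polynomial factors as (x + 2)^5. The minimal polynomial is ∏(x - λ)^{k_λ} where k_λ is the size of the largest Jordan block at λ.

For λ = -2: rank(A + 2I) = 1, and the largest Jordan block has size 2 (the smallest k with rank((A + 2I)^k) = rank((A + 2I)^(k+1))).

So m_A(x) = (x + 2)^2.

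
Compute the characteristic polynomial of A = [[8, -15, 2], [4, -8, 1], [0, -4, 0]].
xI - A = [[x - 8, 15, -2], [-4, x + 8, -1], [0, 4, x]].

Expanding det(xI - A) along the first row:
det(xI - A) = + (x - 8)·det([[x + 8, -1], [4, x]]) - (15)·det([[-4, -1], [0, x]]) + (-2)·det([[-4, x + 8], [0, 4]]).

Evaluating gives χ_A(x) = x^3.

χ_A(x) = x^3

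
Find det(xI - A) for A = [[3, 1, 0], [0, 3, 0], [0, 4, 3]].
xI - A = [[x - 3, -1, 0], [0, x - 3, 0], [0, -4, x - 3]].

Expanding det(xI - A) along the first row:
det(xI - A) = + (x - 3)·det([[x - 3, 0], [-4, x - 3]]) - (-1)·det([[0, 0], [0, x - 3]]) + (0)·det([[0, x - 3], [0, -4]]).

Evaluating gives χ_A(x) = x^3 - 9x^2 + 27x - 27 = (x - 3)^3.

χ_A(x) = (x - 3)^3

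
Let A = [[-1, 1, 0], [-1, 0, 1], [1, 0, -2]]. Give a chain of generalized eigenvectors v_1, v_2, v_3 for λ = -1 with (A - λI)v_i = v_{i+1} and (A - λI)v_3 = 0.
v_1 = [[0, 0, 1]]^T, v_2 = [[0, 1, -1]]^T, v_3 = [[1, 0, 1]]^T

We seek v_1 ∈ ker((A + I)^3) \ ker((A + I)^2), then set v_{i+1} = (A + I) v_i.

One such chain is v_1 = [[0, 0, 1]]^T, v_2 = [[0, 1, -1]]^T, v_3 = [[1, 0, 1]]^T. Check: (A + I) v_3 = [[0, 0, 0]]^T = 0.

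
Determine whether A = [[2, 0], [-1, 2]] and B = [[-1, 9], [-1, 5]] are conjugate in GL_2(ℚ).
Two matrices over a field are similar if and only if they have the same invariant factors.

Both A and B have characteristic polynomial (x - 2)^2 and minimal polynomial (x - 2)^2. Computing further, both have invariant factors (x - 2)^2. Hence A and B are similar.

Yes.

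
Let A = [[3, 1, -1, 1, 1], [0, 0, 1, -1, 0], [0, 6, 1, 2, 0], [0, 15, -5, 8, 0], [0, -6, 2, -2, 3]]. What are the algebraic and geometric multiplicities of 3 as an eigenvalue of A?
algebraic multiplicity 5, geometric multiplicity 3

The characteristic polynomial is (x - 3)^5, so the factor x - 3 appears with exponent 5: the algebraic multiplicity is 5.

rank(A - 3I) = 2, so the eigenspace has dimension 5 - 2 = 3: the geometric multiplicity is 3.

Since 3 < 5, A is not diagonalizable.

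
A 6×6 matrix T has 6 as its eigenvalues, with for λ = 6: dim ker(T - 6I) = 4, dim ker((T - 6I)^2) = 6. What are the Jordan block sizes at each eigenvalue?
λ = 6: successive nullity increments [4, 2] count blocks of size ≥ k; block sizes are [2, 2, 1, 1].

Jordan blocks: (6, 2), (6, 2), (6, 1), (6, 1)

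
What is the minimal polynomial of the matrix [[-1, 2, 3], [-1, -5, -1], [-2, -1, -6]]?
The characteristic polynomial factors as (x + 4)^3. The minimal polynomial is ∏(x - λ)^{k_λ} where k_λ is the size of the largest Jordan block at λ.

For λ = -4: rank(A + 4I) = 2, and the largest Jordan block has size 3 (the smallest k with rank((A + 4I)^k) = rank((A + 4I)^(k+1))).

So m_A(x) = (x + 4)^3.

m_A(x) = (x + 4)^3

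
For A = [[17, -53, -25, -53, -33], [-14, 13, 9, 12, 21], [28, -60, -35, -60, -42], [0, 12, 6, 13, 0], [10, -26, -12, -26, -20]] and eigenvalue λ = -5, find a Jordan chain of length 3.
v_1 = [[4, 1, 1, -1, 2]]^T, v_2 = [[-3, 1, -2, 0, -2]]^T, v_3 = [[-3, 0, 0, 0, -2]]^T

We seek v_1 ∈ ker((A + 5I)^3) \ ker((A + 5I)^2), then set v_{i+1} = (A + 5I) v_i.

One such chain is v_1 = [[4, 1, 1, -1, 2]]^T, v_2 = [[-3, 1, -2, 0, -2]]^T, v_3 = [[-3, 0, 0, 0, -2]]^T. Check: (A + 5I) v_3 = [[0, 0, 0, 0, 0]]^T = 0.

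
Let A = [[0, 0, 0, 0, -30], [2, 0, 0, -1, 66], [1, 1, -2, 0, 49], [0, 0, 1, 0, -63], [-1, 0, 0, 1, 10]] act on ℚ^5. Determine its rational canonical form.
The invariant factors of A (the non-unit diagonal entries of the Smith normal form of xI - A over ℚ[x]) are (x - 5)(x - 3)(x^3 - 2x + 2), each dividing the next. The characteristic polynomial is their product, (x - 5)(x - 3)(x^3 - 2x + 2).

The rational canonical form is the block-diagonal matrix of companion matrices C(f_i):
R = [[0, 0, 0, 0, -30], [1, 0, 0, 0, 46], [0, 1, 0, 0, -18], [0, 0, 1, 0, -13], [0, 0, 0, 1, 8]].

Note the characteristic polynomial does not split into linear factors over ℚ, so A has no Jordan form over ℚ; the rational canonical form exists over any field.

R = [[0, 0, 0, 0, -30], [1, 0, 0, 0, 46], [0, 1, 0, 0, -18], [0, 0, 1, 0, -13], [0, 0, 0, 1, 8]]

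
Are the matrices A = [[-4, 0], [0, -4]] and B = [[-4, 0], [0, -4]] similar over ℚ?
Two matrices over a field are similar if and only if they have the same invariant factors.

Both A and B have characteristic polynomial (x + 4)^2 and minimal polynomial x + 4. Computing further, both have invariant factors x + 4, x + 4. Hence A and B are similar.

Yes.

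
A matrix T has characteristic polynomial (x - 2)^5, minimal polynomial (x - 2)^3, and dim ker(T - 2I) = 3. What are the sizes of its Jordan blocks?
λ = 2: algebraic multiplicity 5 (exponent in χ_T), largest block size 3 (exponent in m_T), 3 blocks (geometric multiplicity). These force block sizes [3, 1, 1].

Jordan blocks: (2, 3), (2, 1), (2, 1)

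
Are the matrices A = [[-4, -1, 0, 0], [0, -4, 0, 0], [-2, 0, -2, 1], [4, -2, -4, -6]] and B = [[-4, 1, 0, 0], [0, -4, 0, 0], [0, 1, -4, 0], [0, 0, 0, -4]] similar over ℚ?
No.

Both have characteristic polynomial (x + 4)^4 and minimal polynomial (x + 4)^2. But rank(A + 4I) = 2 for A while rank(B + 4I) = 1 for B, so the number of Jordan blocks at λ = -4 differs. A and B are not similar.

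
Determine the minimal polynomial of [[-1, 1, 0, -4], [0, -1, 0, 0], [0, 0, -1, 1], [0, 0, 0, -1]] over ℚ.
m_A(x) = (x + 1)^2

The characteristic polynomial factors as (x + 1)^4. The minimal polynomial is ∏(x - λ)^{k_λ} where k_λ is the size of the largest Jordan block at λ.

For λ = -1: rank(A + I) = 2, and the largest Jordan block has size 2 (the smallest k with rank((A + I)^k) = rank((A + I)^(k+1))).

So m_A(x) = (x + 1)^2.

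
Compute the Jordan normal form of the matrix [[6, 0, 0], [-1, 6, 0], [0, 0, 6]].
J = [[6, 1, 0], [0, 6, 0], [0, 0, 6]]

The characteristic polynomial is det(xI - A) = (x - 6)^3, so the eigenvalues are 6 (algebraic multiplicity 3).

For λ = 6: rank(A - 6I) = 1, rank((A - 6I)^2) = 0. The eigenspace has dimension 3 - 1 = 2, so there are 2 Jordan blocks; the rank sequence gives block sizes [2, 1].

Assembling the blocks gives the Jordan form J above.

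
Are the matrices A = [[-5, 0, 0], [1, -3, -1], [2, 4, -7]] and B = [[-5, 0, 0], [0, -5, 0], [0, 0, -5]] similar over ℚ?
Both have characteristic polynomial (x + 5)^3, but the minimal polynomial of A is (x + 5)^2 while the minimal polynomial of B is x + 5. The minimal polynomial is a similarity invariant, so A and B are not similar.

No.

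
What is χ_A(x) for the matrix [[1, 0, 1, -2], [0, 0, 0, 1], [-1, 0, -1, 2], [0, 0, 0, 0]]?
xI - A = [[x - 1, 0, -1, 2], [0, x, 0, -1], [1, 0, x + 1, -2], [0, 0, 0, x]].

Expanding det(xI - A) along the first row:
det(xI - A) = + (x - 1)·det([[x, 0, -1], [0, x + 1, -2], [0, 0, x]]) - (0)·det([[0, 0, -1], [1, x + 1, -2], [0, 0, x]]) + (-1)·det([[0, x, -1], [1, 0, -2], [0, 0, x]]) - (2)·det([[0, x, 0], [1, 0, x + 1], [0, 0, 0]]).

Evaluating gives χ_A(x) = x^4.

χ_A(x) = x^4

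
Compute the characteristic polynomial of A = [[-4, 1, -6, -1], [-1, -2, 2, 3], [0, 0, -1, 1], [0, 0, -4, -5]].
χ_A(x) = (x + 3)^4

xI - A = [[x + 4, -1, 6, 1], [1, x + 2, -2, -3], [0, 0, x + 1, -1], [0, 0, 4, x + 5]].

Expanding det(xI - A) along the first row:
det(xI - A) = + (x + 4)·det([[x + 2, -2, -3], [0, x + 1, -1], [0, 4, x + 5]]) - (-1)·det([[1, -2, -3], [0, x + 1, -1], [0, 4, x + 5]]) + (6)·det([[1, x + 2, -3], [0, 0, -1], [0, 0, x + 5]]) - (1)·det([[1, x + 2, -2], [0, 0, x + 1], [0, 0, 4]]).

Evaluating gives χ_A(x) = x^4 + 12x^3 + 54x^2 + 108x + 81 = (x + 3)^4.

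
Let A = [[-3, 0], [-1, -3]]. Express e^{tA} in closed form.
e^{tA} = [[e^{-3*t}, 0], [-t*e^{-3*t}, e^{-3*t}]]

A has Jordan form J = [[-3, 1], [0, -3]] with A = PJP^{-1}, so e^{tA} = P e^{tJ} P^{-1}.

For a Jordan block J_k(λ), e^{tJ_k(λ)} = e^{λt} · (I + tN + t^2 N^2/2! + ... + t^{k-1} N^{k-1}/(k-1)!) where N is the nilpotent superdiagonal part.

Assembling the blocks and conjugating back gives the entries of e^{tA} as shown above.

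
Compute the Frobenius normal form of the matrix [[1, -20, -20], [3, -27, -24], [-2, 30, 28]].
R = [[0, 0, -36], [1, 0, 15], [0, 1, 2]]

The invariant factors of A (the non-unit diagonal entries of the Smith normal form of xI - A over ℚ[x]) are (x - 3)^2(x + 4), each dividing the next. The characteristic polynomial is their product, (x - 3)^2(x + 4).

The rational canonical form is the block-diagonal matrix of companion matrices C(f_i):
R = [[0, 0, -36], [1, 0, 15], [0, 1, 2]].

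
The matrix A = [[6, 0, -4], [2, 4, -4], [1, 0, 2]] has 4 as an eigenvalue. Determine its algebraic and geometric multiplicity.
The characteristic polynomial is (x - 4)^3, so the factor x - 4 appears with exponent 3: the algebraic multiplicity is 3.

rank(A - 4I) = 1, so the eigenspace has dimension 3 - 1 = 2: the geometric multiplicity is 2.

Since 2 < 3, A is not diagonalizable.

algebraic multiplicity 3, geometric multiplicity 2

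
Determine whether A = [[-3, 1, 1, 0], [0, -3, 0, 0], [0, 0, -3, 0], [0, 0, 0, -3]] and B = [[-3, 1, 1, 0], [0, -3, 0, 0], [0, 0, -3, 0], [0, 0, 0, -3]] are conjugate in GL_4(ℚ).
Yes.

Two matrices over a field are similar if and only if they have the same invariant factors.

Both A and B have characteristic polynomial (x + 3)^4 and minimal polynomial (x + 3)^2. Computing further, both have invariant factors x + 3, x + 3, (x + 3)^2. Hence A and B are similar.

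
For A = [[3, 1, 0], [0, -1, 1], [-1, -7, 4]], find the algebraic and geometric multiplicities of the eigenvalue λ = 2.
The characteristic polynomial is (x - 2)^3, so the factor x - 2 appears with exponent 3: the algebraic multiplicity is 3.

rank(A - 2I) = 2, so the eigenspace has dimension 3 - 2 = 1: the geometric multiplicity is 1.

Since 1 < 3, A is not diagonalizable.

algebraic multiplicity 3, geometric multiplicity 1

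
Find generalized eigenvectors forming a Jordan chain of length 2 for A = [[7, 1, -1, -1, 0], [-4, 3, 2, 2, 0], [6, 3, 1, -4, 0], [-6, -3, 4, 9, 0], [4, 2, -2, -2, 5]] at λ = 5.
v_1 = [[0, 2, 3, -2, -1]]^T, v_2 = [[1, -2, 2, -2, 2]]^T

We seek v_1 ∈ ker((A - 5I)^2) \ ker(A - 5I), then set v_{i+1} = (A - 5I) v_i.

One such chain is v_1 = [[0, 2, 3, -2, -1]]^T, v_2 = [[1, -2, 2, -2, 2]]^T. Check: (A - 5I) v_2 = [[0, 0, 0, 0, 0]]^T = 0.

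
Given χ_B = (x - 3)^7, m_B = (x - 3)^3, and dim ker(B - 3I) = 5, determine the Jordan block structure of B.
λ = 3: algebraic multiplicity 7 (exponent in χ_B), largest block size 3 (exponent in m_B), 5 blocks (geometric multiplicity). These force block sizes [3, 1, 1, 1, 1].

Jordan blocks: (3, 3), (3, 1), (3, 1), (3, 1), (3, 1)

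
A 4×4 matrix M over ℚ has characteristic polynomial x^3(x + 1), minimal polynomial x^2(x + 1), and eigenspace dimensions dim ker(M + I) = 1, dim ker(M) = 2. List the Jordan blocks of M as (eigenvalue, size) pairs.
λ = -1: algebraic multiplicity 1 (exponent in χ_M), largest block size 1 (exponent in m_M), 1 block (geometric multiplicity). This forces block sizes [1].
λ = 0: algebraic multiplicity 3 (exponent in χ_M), largest block size 2 (exponent in m_M), 2 blocks (geometric multiplicity). These force block sizes [2, 1].

Jordan blocks: (-1, 1), (0, 2), (0, 1)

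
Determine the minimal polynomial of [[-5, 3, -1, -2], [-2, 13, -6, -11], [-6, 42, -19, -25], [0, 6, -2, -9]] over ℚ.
m_A(x) = (x + 5)^2

The characteristic polynomial factors as (x + 5)^4. The minimal polynomial is ∏(x - λ)^{k_λ} where k_λ is the size of the largest Jordan block at λ.

For λ = -5: rank(A + 5I) = 2, and the largest Jordan block has size 2 (the smallest k with rank((A + 5I)^k) = rank((A + 5I)^(k+1))).

So m_A(x) = (x + 5)^2.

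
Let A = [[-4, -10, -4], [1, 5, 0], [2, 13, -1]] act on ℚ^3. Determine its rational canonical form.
R = [[0, 0, -2], [1, 0, 3], [0, 1, 0]]

The invariant factors of A (the non-unit diagonal entries of the Smith normal form of xI - A over ℚ[x]) are (x - 1)^2(x + 2), each dividing the next. The characteristic polynomial is their product, (x - 1)^2(x + 2).

The rational canonical form is the block-diagonal matrix of companion matrices C(f_i):
R = [[0, 0, -2], [1, 0, 3], [0, 1, 0]].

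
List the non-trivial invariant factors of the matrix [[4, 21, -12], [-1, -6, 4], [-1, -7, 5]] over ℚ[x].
The Jordan structure of A has elementary divisors (x - 1)^2, (x - 1). Arranging the block sizes at each eigenvalue in decreasing order and taking row products gives the invariant factors.

Invariant factors (smallest first, each dividing the next): x - 1, (x - 1)^2.

Check: the last factor (x - 1)^2 is the minimal polynomial, and the product (x - 1)^3 is the characteristic polynomial.

x - 1, (x - 1)^2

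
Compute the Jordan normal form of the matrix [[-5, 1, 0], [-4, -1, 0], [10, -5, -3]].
J = [[-3, 1, 0], [0, -3, 0], [0, 0, -3]]

The characteristic polynomial is det(xI - A) = (x + 3)^3, so the eigenvalues are -3 (algebraic multiplicity 3).

For λ = -3: rank(A + 3I) = 1, rank((A + 3I)^2) = 0. The eigenspace has dimension 3 - 1 = 2, so there are 2 Jordan blocks; the rank sequence gives block sizes [2, 1].

Assembling the blocks gives the Jordan form J above.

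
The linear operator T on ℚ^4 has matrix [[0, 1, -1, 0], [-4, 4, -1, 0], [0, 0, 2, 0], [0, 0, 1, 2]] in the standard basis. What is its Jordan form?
J = [[2, 1, 0, 0], [0, 2, 1, 0], [0, 0, 2, 0], [0, 0, 0, 2]]

The characteristic polynomial is det(xI - A) = (x - 2)^4, so the eigenvalues are 2 (algebraic multiplicity 4).

For λ = 2: rank(A - 2I) = 2, rank((A - 2I)^2) = 1, rank((A - 2I)^3) = 0. The eigenspace has dimension 4 - 2 = 2, so there are 2 Jordan blocks; the rank sequence gives block sizes [3, 1].

Assembling the blocks gives the Jordan form J above.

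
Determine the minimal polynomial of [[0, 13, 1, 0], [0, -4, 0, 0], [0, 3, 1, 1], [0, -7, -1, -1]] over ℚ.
m_A(x) = x^3(x + 4)

The characteristic polynomial factors as x^3(x + 4). The minimal polynomial is ∏(x - λ)^{k_λ} where k_λ is the size of the largest Jordan block at λ.

For λ = -4: rank(A + 4I) = 3, and the largest Jordan block has size 1 (the smallest k with rank((A + 4I)^k) = rank((A + 4I)^(k+1))).
For λ = 0: rank(A) = 3, and the largest Jordan block has size 3 (the smallest k with rank(A^k) = rank(A^(k+1))).

So m_A(x) = x^3(x + 4).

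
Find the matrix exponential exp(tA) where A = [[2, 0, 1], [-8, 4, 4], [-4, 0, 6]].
e^{tA} = [[(1 - 2*t)*e^{4*t}, 0, t*e^{4*t}], [-8*t*e^{4*t}, e^{4*t}, 4*t*e^{4*t}], [-4*t*e^{4*t}, 0, (2*t + 1)*e^{4*t}]]

A has Jordan form J = [[4, 1, 0], [0, 4, 0], [0, 0, 4]] with A = PJP^{-1}, so e^{tA} = P e^{tJ} P^{-1}.

For a Jordan block J_k(λ), e^{tJ_k(λ)} = e^{λt} · (I + tN + t^2 N^2/2! + ... + t^{k-1} N^{k-1}/(k-1)!) where N is the nilpotent superdiagonal part.

Assembling the blocks and conjugating back gives the entries of e^{tA} as shown above.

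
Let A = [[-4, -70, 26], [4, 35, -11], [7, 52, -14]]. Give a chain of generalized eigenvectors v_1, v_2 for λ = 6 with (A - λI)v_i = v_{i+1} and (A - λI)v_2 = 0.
We seek v_1 ∈ ker((A - 6I)^2) \ ker(A - 6I), then set v_{i+1} = (A - 6I) v_i.

One such chain is v_1 = [[9, -4, -7]]^T, v_2 = [[8, -3, -5]]^T. Check: (A - 6I) v_2 = [[0, 0, 0]]^T = 0.

v_1 = [[9, -4, -7]]^T, v_2 = [[8, -3, -5]]^T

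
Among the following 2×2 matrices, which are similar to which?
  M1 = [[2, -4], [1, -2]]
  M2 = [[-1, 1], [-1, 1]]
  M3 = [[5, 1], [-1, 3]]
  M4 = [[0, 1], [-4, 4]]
3 classes: {M1, M2}, {M3}, {M4}

Characteristic polynomials: χ_{M1} = x^2, χ_{M2} = x^2, χ_{M3} = (x - 4)^2, χ_{M4} = (x - 2)^2.

{M1, M2}: invariant factors x^2.

{M3}: invariant factors (x - 4)^2.

{M4}: invariant factors (x - 2)^2.

Matrices are similar if and only if their invariant-factor lists agree; the partition into similarity classes is {M1, M2}, {M3}, {M4}.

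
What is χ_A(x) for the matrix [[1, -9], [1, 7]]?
χ_A(x) = (x - 4)^2

xI - A = [[x - 1, 9], [-1, x - 7]].

Expanding det(xI - A) along the first row:
det(xI - A) = + (x - 1)·det([[x - 7]]) - (9)·det([[-1]]).

Evaluating gives χ_A(x) = x^2 - 8x + 16 = (x - 4)^2.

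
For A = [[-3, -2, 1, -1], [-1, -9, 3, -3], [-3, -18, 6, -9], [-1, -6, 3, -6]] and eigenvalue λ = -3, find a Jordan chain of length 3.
We seek v_1 ∈ ker((A + 3I)^3) \ ker((A + 3I)^2), then set v_{i+1} = (A + 3I) v_i.

One such chain is v_1 = [[0, 0, 1, 0]]^T, v_2 = [[1, 3, 9, 3]]^T, v_3 = [[0, -1, -3, -1]]^T. Check: (A + 3I) v_3 = [[0, 0, 0, 0]]^T = 0.

v_1 = [[0, 0, 1, 0]]^T, v_2 = [[1, 3, 9, 3]]^T, v_3 = [[0, -1, -3, -1]]^T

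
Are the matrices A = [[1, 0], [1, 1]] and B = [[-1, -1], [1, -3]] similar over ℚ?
No.

trace(A) = 2 but trace(B) = -4. The trace is a similarity invariant, so A and B are not similar.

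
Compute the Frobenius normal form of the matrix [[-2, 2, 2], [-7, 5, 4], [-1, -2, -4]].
R = [[0, 0, -2], [1, 0, -2], [0, 1, -1]]

The invariant factors of A (the non-unit diagonal entries of the Smith normal form of xI - A over ℚ[x]) are (x + 1)(x^2 + 2), each dividing the next. The characteristic polynomial is their product, (x + 1)(x^2 + 2).

The rational canonical form is the block-diagonal matrix of companion matrices C(f_i):
R = [[0, 0, -2], [1, 0, -2], [0, 1, -1]].

Note the characteristic polynomial does not split into linear factors over ℚ, so A has no Jordan form over ℚ; the rational canonical form exists over any field.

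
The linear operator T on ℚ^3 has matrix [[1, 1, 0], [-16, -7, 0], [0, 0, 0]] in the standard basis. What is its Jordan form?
The characteristic polynomial is det(xI - A) = x(x + 3)^2, so the eigenvalues are -3 (algebraic multiplicity 2), 0 (algebraic multiplicity 1).

For λ = -3: rank(A + 3I) = 2, rank((A + 3I)^2) = 1. The eigenspace has dimension 3 - 2 = 1, so there is 1 Jordan block; the rank sequence gives block sizes [2].

For λ = 0: algebraic multiplicity 1 gives one 1×1 block.

Assembling the blocks gives the Jordan form J above.

J = [[-3, 1, 0], [0, -3, 0], [0, 0, 0]]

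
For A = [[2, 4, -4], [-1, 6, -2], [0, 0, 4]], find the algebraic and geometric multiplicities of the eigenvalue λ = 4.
The characteristic polynomial is (x - 4)^3, so the factor x - 4 appears with exponent 3: the algebraic multiplicity is 3.

rank(A - 4I) = 1, so the eigenspace has dimension 3 - 1 = 2: the geometric multiplicity is 2.

Since 2 < 3, A is not diagonalizable.

algebraic multiplicity 3, geometric multiplicity 2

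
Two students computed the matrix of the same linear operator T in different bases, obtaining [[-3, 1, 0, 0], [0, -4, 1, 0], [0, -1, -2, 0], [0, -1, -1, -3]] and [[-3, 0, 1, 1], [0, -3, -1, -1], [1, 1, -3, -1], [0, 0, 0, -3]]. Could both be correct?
Two matrices over a field are similar if and only if they have the same invariant factors.

Both A and B have characteristic polynomial (x + 3)^4 and minimal polynomial (x + 3)^3. Computing further, both have invariant factors x + 3, (x + 3)^3. Hence A and B are similar.

Yes.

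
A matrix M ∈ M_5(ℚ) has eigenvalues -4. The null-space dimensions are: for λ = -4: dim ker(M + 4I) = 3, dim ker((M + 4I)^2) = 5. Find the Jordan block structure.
λ = -4: successive nullity increments [3, 2] count blocks of size ≥ k; block sizes are [2, 2, 1].

Jordan blocks: (-4, 2), (-4, 2), (-4, 1)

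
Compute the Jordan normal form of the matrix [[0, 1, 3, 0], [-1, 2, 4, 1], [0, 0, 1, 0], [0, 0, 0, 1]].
The characteristic polynomial is det(xI - A) = (x - 1)^4, so the eigenvalues are 1 (algebraic multiplicity 4).

For λ = 1: rank(A - I) = 2, rank((A - I)^2) = 1, rank((A - I)^3) = 0. The eigenspace has dimension 4 - 2 = 2, so there are 2 Jordan blocks; the rank sequence gives block sizes [3, 1].

Assembling the blocks gives the Jordan form J above.

J = [[1, 1, 0, 0], [0, 1, 1, 0], [0, 0, 1, 0], [0, 0, 0, 1]]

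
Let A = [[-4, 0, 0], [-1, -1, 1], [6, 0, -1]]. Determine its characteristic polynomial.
χ_A(x) = (x + 1)^2(x + 4)

xI - A = [[x + 4, 0, 0], [1, x + 1, -1], [-6, 0, x + 1]].

Expanding det(xI - A) along the first row:
det(xI - A) = + (x + 4)·det([[x + 1, -1], [0, x + 1]]) - (0)·det([[1, -1], [-6, x + 1]]) + (0)·det([[1, x + 1], [-6, 0]]).

Evaluating gives χ_A(x) = x^3 + 6x^2 + 9x + 4 = (x + 1)^2(x + 4).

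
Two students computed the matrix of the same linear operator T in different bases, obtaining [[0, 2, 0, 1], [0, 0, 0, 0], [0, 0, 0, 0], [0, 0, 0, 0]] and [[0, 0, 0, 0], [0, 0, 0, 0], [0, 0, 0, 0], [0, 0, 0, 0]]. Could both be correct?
Both have characteristic polynomial x^4, but the minimal polynomial of A is x^2 while the minimal polynomial of B is x. The minimal polynomial is a similarity invariant, so A and B are not similar.

No.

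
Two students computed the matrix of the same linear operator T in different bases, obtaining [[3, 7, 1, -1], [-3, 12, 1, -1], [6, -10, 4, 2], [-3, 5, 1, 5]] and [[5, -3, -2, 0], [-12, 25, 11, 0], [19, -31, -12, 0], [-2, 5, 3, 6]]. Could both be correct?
Yes.

Two matrices over a field are similar if and only if they have the same invariant factors.

Both A and B have characteristic polynomial (x - 6)^4 and minimal polynomial (x - 6)^3. Computing further, both have invariant factors x - 6, (x - 6)^3. Hence A and B are similar.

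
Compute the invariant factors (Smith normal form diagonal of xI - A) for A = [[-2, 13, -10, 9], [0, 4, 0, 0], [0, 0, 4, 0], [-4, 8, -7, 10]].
x - 4, (x - 4)^3

The Jordan structure of A has elementary divisors (x - 4)^3, (x - 4). Arranging the block sizes at each eigenvalue in decreasing order and taking row products gives the invariant factors.

Invariant factors (smallest first, each dividing the next): x - 4, (x - 4)^3.

Check: the last factor (x - 4)^3 is the minimal polynomial, and the product (x - 4)^4 is the characteristic polynomial.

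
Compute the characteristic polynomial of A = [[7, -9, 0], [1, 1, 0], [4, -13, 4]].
χ_A(x) = (x - 4)^3

xI - A = [[x - 7, 9, 0], [-1, x - 1, 0], [-4, 13, x - 4]].

Expanding det(xI - A) along the first row:
det(xI - A) = + (x - 7)·det([[x - 1, 0], [13, x - 4]]) - (9)·det([[-1, 0], [-4, x - 4]]) + (0)·det([[-1, x - 1], [-4, 13]]).

Evaluating gives χ_A(x) = x^3 - 12x^2 + 48x - 64 = (x - 4)^3.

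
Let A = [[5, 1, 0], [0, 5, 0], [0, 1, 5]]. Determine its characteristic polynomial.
χ_A(x) = (x - 5)^3

xI - A = [[x - 5, -1, 0], [0, x - 5, 0], [0, -1, x - 5]].

Expanding det(xI - A) along the first row:
det(xI - A) = + (x - 5)·det([[x - 5, 0], [-1, x - 5]]) - (-1)·det([[0, 0], [0, x - 5]]) + (0)·det([[0, x - 5], [0, -1]]).

Evaluating gives χ_A(x) = x^3 - 15x^2 + 75x - 125 = (x - 5)^3.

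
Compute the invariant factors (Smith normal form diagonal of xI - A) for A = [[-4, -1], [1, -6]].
The Jordan structure of A has elementary divisors (x + 5)^2. Arranging the block sizes at each eigenvalue in decreasing order and taking row products gives the invariant factors.

Invariant factors (smallest first, each dividing the next): (x + 5)^2.

Check: the last factor (x + 5)^2 is the minimal polynomial, and the product (x + 5)^2 is the characteristic polynomial.

(x + 5)^2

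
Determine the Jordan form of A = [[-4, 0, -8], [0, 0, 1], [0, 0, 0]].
J = [[-4, 0, 0], [0, 0, 1], [0, 0, 0]]

The characteristic polynomial is det(xI - A) = x^2(x + 4), so the eigenvalues are -4 (algebraic multiplicity 1), 0 (algebraic multiplicity 2).

For λ = -4: algebraic multiplicity 1 gives one 1×1 block.

For λ = 0: rank(A) = 2, rank(A^2) = 1. The eigenspace has dimension 3 - 2 = 1, so there is 1 Jordan block; the rank sequence gives block sizes [2].

Assembling the blocks gives the Jordan form J above.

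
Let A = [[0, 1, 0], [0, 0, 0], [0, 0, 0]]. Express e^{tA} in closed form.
A has Jordan form J = [[0, 1, 0], [0, 0, 0], [0, 0, 0]] with A = PJP^{-1}, so e^{tA} = P e^{tJ} P^{-1}.

For a Jordan block J_k(λ), e^{tJ_k(λ)} = e^{λt} · (I + tN + t^2 N^2/2! + ... + t^{k-1} N^{k-1}/(k-1)!) where N is the nilpotent superdiagonal part.

Assembling the blocks and conjugating back gives the entries of e^{tA} as shown above.

e^{tA} = [[1, t, 0], [0, 1, 0], [0, 0, 1]]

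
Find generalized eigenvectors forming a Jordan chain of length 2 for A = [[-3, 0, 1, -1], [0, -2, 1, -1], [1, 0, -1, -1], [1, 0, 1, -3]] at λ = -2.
v_1 = [[1, 0, 0, -1]]^T, v_2 = [[0, 1, 2, 2]]^T

We seek v_1 ∈ ker((A + 2I)^2) \ ker(A + 2I), then set v_{i+1} = (A + 2I) v_i.

One such chain is v_1 = [[1, 0, 0, -1]]^T, v_2 = [[0, 1, 2, 2]]^T. Check: (A + 2I) v_2 = [[0, 0, 0, 0]]^T = 0.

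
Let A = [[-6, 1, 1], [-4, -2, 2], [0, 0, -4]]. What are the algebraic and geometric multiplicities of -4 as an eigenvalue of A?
algebraic multiplicity 3, geometric multiplicity 2

The characteristic polynomial is (x + 4)^3, so the factor x + 4 appears with exponent 3: the algebraic multiplicity is 3.

rank(A + 4I) = 1, so the eigenspace has dimension 3 - 1 = 2: the geometric multiplicity is 2.

Since 2 < 3, A is not diagonalizable.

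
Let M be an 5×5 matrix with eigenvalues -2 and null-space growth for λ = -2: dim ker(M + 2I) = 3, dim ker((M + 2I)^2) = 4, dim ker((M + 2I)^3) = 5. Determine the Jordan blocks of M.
λ = -2: successive nullity increments [3, 1, 1] count blocks of size ≥ k; block sizes are [3, 1, 1].

Jordan blocks: (-2, 3), (-2, 1), (-2, 1)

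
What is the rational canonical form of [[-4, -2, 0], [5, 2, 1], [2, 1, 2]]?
R = [[0, 0, 4], [1, 0, 3], [0, 1, 0]]

The invariant factors of A (the non-unit diagonal entries of the Smith normal form of xI - A over ℚ[x]) are x^3 - 3x - 4, each dividing the next. The characteristic polynomial is their product, x^3 - 3x - 4.

The rational canonical form is the block-diagonal matrix of companion matrices C(f_i):
R = [[0, 0, 4], [1, 0, 3], [0, 1, 0]].

Note the characteristic polynomial does not split into linear factors over ℚ, so A has no Jordan form over ℚ; the rational canonical form exists over any field.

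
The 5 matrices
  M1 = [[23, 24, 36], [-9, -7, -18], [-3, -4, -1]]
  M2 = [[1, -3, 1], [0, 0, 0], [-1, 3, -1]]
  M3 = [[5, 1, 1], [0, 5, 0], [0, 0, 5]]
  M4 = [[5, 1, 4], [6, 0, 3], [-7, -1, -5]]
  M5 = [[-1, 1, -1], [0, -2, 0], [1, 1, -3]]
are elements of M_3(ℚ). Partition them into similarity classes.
4 classes: {M1, M3}, {M2}, {M4}, {M5}

Characteristic polynomials: χ_{M1} = (x - 5)^3, χ_{M2} = x^3, χ_{M3} = (x - 5)^3, χ_{M4} = x^3, χ_{M5} = (x + 2)^3.

{M1, M3}: invariant factors x - 5, (x - 5)^2.

{M2}: invariant factors x, x^2.

{M4}: invariant factors x^3.

{M5}: invariant factors x + 2, (x + 2)^2.

Matrices are similar if and only if their invariant-factor lists agree; the partition into similarity classes is {M1, M3}, {M2}, {M4}, {M5}.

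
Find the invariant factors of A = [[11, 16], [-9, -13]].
(x + 1)^2

The Jordan structure of A has elementary divisors (x + 1)^2. Arranging the block sizes at each eigenvalue in decreasing order and taking row products gives the invariant factors.

Invariant factors (smallest first, each dividing the next): (x + 1)^2.

Check: the last factor (x + 1)^2 is the minimal polynomial, and the product (x + 1)^2 is the characteristic polynomial.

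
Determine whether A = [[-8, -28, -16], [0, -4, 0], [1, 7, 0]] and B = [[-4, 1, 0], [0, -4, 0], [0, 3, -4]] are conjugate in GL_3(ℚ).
Two matrices over a field are similar if and only if they have the same invariant factors.

Both A and B have characteristic polynomial (x + 4)^3 and minimal polynomial (x + 4)^2. Computing further, both have invariant factors x + 4, (x + 4)^2. Hence A and B are similar.

Yes.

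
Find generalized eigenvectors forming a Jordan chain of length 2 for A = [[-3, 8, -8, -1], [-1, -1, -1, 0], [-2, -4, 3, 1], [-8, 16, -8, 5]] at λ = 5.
v_1 = [[0, 0, 0, 1]]^T, v_2 = [[-1, 0, 1, 0]]^T

We seek v_1 ∈ ker((A - 5I)^2) \ ker(A - 5I), then set v_{i+1} = (A - 5I) v_i.

One such chain is v_1 = [[0, 0, 0, 1]]^T, v_2 = [[-1, 0, 1, 0]]^T. Check: (A - 5I) v_2 = [[0, 0, 0, 0]]^T = 0.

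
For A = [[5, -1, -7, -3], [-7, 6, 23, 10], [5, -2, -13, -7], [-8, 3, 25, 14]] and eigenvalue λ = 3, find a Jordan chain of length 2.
We seek v_1 ∈ ker((A - 3I)^2) \ ker(A - 3I), then set v_{i+1} = (A - 3I) v_i.

One such chain is v_1 = [[0, 1, 0, 0]]^T, v_2 = [[-1, 3, -2, 3]]^T. Check: (A - 3I) v_2 = [[0, 0, 0, 0]]^T = 0.

v_1 = [[0, 1, 0, 0]]^T, v_2 = [[-1, 3, -2, 3]]^T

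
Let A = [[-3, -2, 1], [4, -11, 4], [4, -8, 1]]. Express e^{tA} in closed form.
A has Jordan form J = [[-5, 1, 0], [0, -5, 0], [0, 0, -3]] with A = PJP^{-1}, so e^{tA} = P e^{tJ} P^{-1}.

For a Jordan block J_k(λ), e^{tJ_k(λ)} = e^{λt} · (I + tN + t^2 N^2/2! + ... + t^{k-1} N^{k-1}/(k-1)!) where N is the nilpotent superdiagonal part.

Assembling the blocks and conjugating back gives the entries of e^{tA} as shown above.

e^{tA} = [[(2*t + 1)*e^{-5*t}, -2*t*e^{-5*t}, t*e^{-5*t}], [4*t*e^{-5*t}, (-4*t - e^{2*t} + 2)*e^{-5*t}, (2*t + e^{2*t} - 1)*e^{-5*t}], [4*t*e^{-5*t}, 2*(-2*t - e^{2*t} + 1)*e^{-5*t}, (2*t + 2*e^{2*t} - 1)*e^{-5*t}]]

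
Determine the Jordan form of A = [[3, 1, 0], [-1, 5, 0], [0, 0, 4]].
The characteristic polynomial is det(xI - A) = (x - 4)^3, so the eigenvalues are 4 (algebraic multiplicity 3).

For λ = 4: rank(A - 4I) = 1, rank((A - 4I)^2) = 0. The eigenspace has dimension 3 - 1 = 2, so there are 2 Jordan blocks; the rank sequence gives block sizes [2, 1].

Assembling the blocks gives the Jordan form J above.

J = [[4, 1, 0], [0, 4, 0], [0, 0, 4]]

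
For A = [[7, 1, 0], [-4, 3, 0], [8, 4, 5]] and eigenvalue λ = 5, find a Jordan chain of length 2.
We seek v_1 ∈ ker((A - 5I)^2) \ ker(A - 5I), then set v_{i+1} = (A - 5I) v_i.

One such chain is v_1 = [[0, -1, 2]]^T, v_2 = [[-1, 2, -4]]^T. Check: (A - 5I) v_2 = [[0, 0, 0]]^T = 0.

v_1 = [[0, -1, 2]]^T, v_2 = [[-1, 2, -4]]^T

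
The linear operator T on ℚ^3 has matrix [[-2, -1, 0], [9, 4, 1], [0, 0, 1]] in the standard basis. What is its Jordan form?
The characteristic polynomial is det(xI - A) = (x - 1)^3, so the eigenvalues are 1 (algebraic multiplicity 3).

For λ = 1: rank(A - I) = 2, rank((A - I)^2) = 1, rank((A - I)^3) = 0. The eigenspace has dimension 3 - 2 = 1, so there is 1 Jordan block; the rank sequence gives block sizes [3].

Assembling the blocks gives the Jordan form J above.

J = [[1, 1, 0], [0, 1, 1], [0, 0, 1]]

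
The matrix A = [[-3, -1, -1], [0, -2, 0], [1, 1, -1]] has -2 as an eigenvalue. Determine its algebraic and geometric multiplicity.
algebraic multiplicity 3, geometric multiplicity 2

The characteristic polynomial is (x + 2)^3, so the factor x + 2 appears with exponent 3: the algebraic multiplicity is 3.

rank(A + 2I) = 1, so the eigenspace has dimension 3 - 1 = 2: the geometric multiplicity is 2.

Since 2 < 3, A is not diagonalizable.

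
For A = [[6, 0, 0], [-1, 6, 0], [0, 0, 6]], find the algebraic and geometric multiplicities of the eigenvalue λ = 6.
The characteristic polynomial is (x - 6)^3, so the factor x - 6 appears with exponent 3: the algebraic multiplicity is 3.

rank(A - 6I) = 1, so the eigenspace has dimension 3 - 1 = 2: the geometric multiplicity is 2.

Since 2 < 3, A is not diagonalizable.

algebraic multiplicity 3, geometric multiplicity 2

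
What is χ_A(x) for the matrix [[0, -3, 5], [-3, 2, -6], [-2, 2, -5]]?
χ_A(x) = (x + 1)^3

xI - A = [[x, 3, -5], [3, x - 2, 6], [2, -2, x + 5]].

Expanding det(xI - A) along the first row:
det(xI - A) = + (x)·det([[x - 2, 6], [-2, x + 5]]) - (3)·det([[3, 6], [2, x + 5]]) + (-5)·det([[3, x - 2], [2, -2]]).

Evaluating gives χ_A(x) = x^3 + 3x^2 + 3x + 1 = (x + 1)^3.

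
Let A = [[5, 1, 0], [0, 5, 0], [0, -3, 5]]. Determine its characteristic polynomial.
χ_A(x) = (x - 5)^3

xI - A = [[x - 5, -1, 0], [0, x - 5, 0], [0, 3, x - 5]].

Expanding det(xI - A) along the first row:
det(xI - A) = + (x - 5)·det([[x - 5, 0], [3, x - 5]]) - (-1)·det([[0, 0], [0, x - 5]]) + (0)·det([[0, x - 5], [0, 3]]).

Evaluating gives χ_A(x) = x^3 - 15x^2 + 75x - 125 = (x - 5)^3.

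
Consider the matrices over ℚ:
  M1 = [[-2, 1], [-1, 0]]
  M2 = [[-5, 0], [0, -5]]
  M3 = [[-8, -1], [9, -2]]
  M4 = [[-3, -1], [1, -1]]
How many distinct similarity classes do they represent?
4 classes: {M1}, {M2}, {M3}, {M4}

Characteristic polynomials: χ_{M1} = (x + 1)^2, χ_{M2} = (x + 5)^2, χ_{M3} = (x + 5)^2, χ_{M4} = (x + 2)^2.

{M1}: invariant factors (x + 1)^2.

{M2}: invariant factors x + 5, x + 5.

{M3}: invariant factors (x + 5)^2.

{M4}: invariant factors (x + 2)^2.

Matrices are similar if and only if their invariant-factor lists agree; the partition into similarity classes is {M1}, {M2}, {M3}, {M4}.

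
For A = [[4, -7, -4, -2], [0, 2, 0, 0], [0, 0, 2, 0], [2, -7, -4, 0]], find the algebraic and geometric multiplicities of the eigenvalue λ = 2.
algebraic multiplicity 4, geometric multiplicity 3

The characteristic polynomial is (x - 2)^4, so the factor x - 2 appears with exponent 4: the algebraic multiplicity is 4.

rank(A - 2I) = 1, so the eigenspace has dimension 4 - 1 = 3: the geometric multiplicity is 3.

Since 3 < 4, A is not diagonalizable.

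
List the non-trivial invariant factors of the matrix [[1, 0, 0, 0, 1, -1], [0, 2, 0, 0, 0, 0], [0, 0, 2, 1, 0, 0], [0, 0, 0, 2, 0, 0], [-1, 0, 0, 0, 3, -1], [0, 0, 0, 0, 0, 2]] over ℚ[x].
x - 2, x - 2, (x - 2)^2, (x - 2)^2

The Jordan structure of A has elementary divisors (x - 2)^2, (x - 2)^2, (x - 2), (x - 2). Arranging the block sizes at each eigenvalue in decreasing order and taking row products gives the invariant factors.

Invariant factors (smallest first, each dividing the next): x - 2, x - 2, (x - 2)^2, (x - 2)^2.

Check: the last factor (x - 2)^2 is the minimal polynomial, and the product (x - 2)^6 is the characteristic polynomial.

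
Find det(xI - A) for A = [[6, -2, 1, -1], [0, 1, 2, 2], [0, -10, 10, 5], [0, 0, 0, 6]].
χ_A(x) = (x - 6)^3(x - 5)

xI - A = [[x - 6, 2, -1, 1], [0, x - 1, -2, -2], [0, 10, x - 10, -5], [0, 0, 0, x - 6]].

Expanding det(xI - A) along the first row:
det(xI - A) = + (x - 6)·det([[x - 1, -2, -2], [10, x - 10, -5], [0, 0, x - 6]]) - (2)·det([[0, -2, -2], [0, x - 10, -5], [0, 0, x - 6]]) + (-1)·det([[0, x - 1, -2], [0, 10, -5], [0, 0, x - 6]]) - (1)·det([[0, x - 1, -2], [0, 10, x - 10], [0, 0, 0]]).

Evaluating gives χ_A(x) = x^4 - 23x^3 + 198x^2 - 756x + 1080 = (x - 6)^3(x - 5).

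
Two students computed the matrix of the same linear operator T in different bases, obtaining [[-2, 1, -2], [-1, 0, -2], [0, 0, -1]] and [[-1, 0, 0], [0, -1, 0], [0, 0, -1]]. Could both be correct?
No.

Both have characteristic polynomial (x + 1)^3, but the minimal polynomial of A is (x + 1)^2 while the minimal polynomial of B is x + 1. The minimal polynomial is a similarity invariant, so A and B are not similar.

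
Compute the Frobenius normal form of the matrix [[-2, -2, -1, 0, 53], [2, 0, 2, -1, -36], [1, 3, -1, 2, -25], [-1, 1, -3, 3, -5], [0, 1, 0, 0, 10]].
R = [[0, 0, 0, 0, 4], [1, 0, 0, 0, -25], [0, 1, 0, 0, 50], [0, 0, 1, 0, -35], [0, 0, 0, 1, 10]]

The invariant factors of A (the non-unit diagonal entries of the Smith normal form of xI - A over ℚ[x]) are (x - 4)(x^2 - 3x + 1)^2, each dividing the next. The characteristic polynomial is their product, (x - 4)(x^2 - 3x + 1)^2.

The rational canonical form is the block-diagonal matrix of companion matrices C(f_i):
R = [[0, 0, 0, 0, 4], [1, 0, 0, 0, -25], [0, 1, 0, 0, 50], [0, 0, 1, 0, -35], [0, 0, 0, 1, 10]].

Note the characteristic polynomial does not split into linear factors over ℚ, so A has no Jordan form over ℚ; the rational canonical form exists over any field.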